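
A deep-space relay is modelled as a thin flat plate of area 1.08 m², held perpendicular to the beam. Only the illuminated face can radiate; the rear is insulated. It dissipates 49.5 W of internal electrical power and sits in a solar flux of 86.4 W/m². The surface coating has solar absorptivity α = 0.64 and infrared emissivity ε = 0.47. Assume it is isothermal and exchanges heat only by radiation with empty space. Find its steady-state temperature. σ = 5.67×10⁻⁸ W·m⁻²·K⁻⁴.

At steady state, absorbed solar power + internal power = radiated power.
Absorbed: α·S·A_cross = 0.64·86.4·1.080 = 59.72 W (cross-section A).
Total input = 59.72 + 49.5 = 109.2 W.
Radiated: εσ·A_surf·T⁴ with A_surf = A = 1.080 m².
T⁴ = 109.2/(0.47·5.67×10⁻⁸·1.080) = 3.795×10⁹ K⁴.

T ≈ 248 K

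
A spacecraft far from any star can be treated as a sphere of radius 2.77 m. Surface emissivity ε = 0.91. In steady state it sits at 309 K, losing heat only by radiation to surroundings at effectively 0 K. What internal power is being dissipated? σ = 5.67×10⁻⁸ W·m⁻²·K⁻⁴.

P ≈ 45400 W

Steady state: P = εσA T⁴.
A = 4πr² = 96.42 m²; T⁴ = (309)⁴ = 9.117×10⁹ K⁴.
P = 0.91 × 5.67×10⁻⁸ × 96.42 × 9.117×10⁹.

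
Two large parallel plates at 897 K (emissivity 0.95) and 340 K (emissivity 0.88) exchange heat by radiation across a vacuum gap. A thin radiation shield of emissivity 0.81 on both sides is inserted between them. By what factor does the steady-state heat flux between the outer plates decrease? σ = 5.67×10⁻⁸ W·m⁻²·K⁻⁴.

Without shield: q₀ = σΔ(T⁴)/(1/ε₁+1/ε₂−1) with denominator 1.189.
With shield the two gaps are in series; the resistances add: (1/ε₁+1/ε_s−1)+(1/ε_s+1/ε₂−1) = 1.287+1.371 = 2.658.
Heat-flux ratio q₀/q = 2.658/1.189.

factor ≈ 2.24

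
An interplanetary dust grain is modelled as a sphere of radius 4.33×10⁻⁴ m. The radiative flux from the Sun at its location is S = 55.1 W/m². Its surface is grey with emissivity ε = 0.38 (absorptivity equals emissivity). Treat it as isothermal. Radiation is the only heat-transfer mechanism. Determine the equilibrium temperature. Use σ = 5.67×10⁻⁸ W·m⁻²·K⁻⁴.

At equilibrium, absorbed power = emitted power.
Absorbing cross-section = πr² = 5.890×10⁻⁷ m²; emitting surface = 4πr² = 2.356×10⁻⁶ m² (ratio 4).
εS·A_cross = εσ·A_surf·T⁴  ⇒  T⁴ = S/(4σ)   (ε cancels).
T⁴ = 55.1/(4·5.67×10⁻⁸) = 2.429×10⁸ K⁴.
T = (2.429×10⁸)^(1/4).

T ≈ 125 K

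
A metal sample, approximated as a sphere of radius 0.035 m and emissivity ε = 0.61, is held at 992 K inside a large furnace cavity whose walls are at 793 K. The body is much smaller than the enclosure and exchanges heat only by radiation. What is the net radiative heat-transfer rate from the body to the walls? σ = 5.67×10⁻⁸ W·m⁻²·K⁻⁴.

For a small grey body in a large enclosure: P_net = εσA(T_body⁴ − T_wall⁴).
A = 4πr² = 0.01539 m²; T_body⁴ − T_wall⁴ = 9.684×10¹¹ − 3.955×10¹¹ = 5.729×10¹¹ K⁴.
|P_net| = 0.61·5.67×10⁻⁸·0.01539·5.729×10¹¹.

P_net ≈ 305 W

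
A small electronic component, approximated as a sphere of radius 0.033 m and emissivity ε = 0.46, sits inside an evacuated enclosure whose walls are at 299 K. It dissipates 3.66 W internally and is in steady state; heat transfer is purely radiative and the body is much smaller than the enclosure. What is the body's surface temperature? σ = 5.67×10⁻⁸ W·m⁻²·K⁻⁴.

T ≈ 368 K

For a small grey body in a large enclosure, net radiated power = εσA(T⁴ − T_w⁴).
Steady state: P = εσA(T⁴ − T_w⁴) with A = 4πr² = 0.01368 m².
T⁴ = P/(εσA) + T_w⁴ = 3.66/(0.46·5.67×10⁻⁸·0.01368) + (299)⁴
    = 1.025×10¹⁰ + 7.993×10⁹ = 1.825×10¹⁰ K⁴.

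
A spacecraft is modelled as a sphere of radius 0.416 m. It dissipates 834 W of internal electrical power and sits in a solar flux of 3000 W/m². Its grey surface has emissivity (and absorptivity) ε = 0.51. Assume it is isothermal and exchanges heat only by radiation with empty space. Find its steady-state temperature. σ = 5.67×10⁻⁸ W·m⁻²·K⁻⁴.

At steady state, absorbed solar power + internal power = radiated power.
Absorbed: α·S·A_cross = 0.51·3000·0.5437 = 831.8 W (cross-section πr²).
Total input = 831.8 + 834 = 1666 W.
Radiated: εσ·A_surf·T⁴ with A_surf = 4πr² = 2.175 m².
T⁴ = 1666/(0.51·5.67×10⁻⁸·2.175) = 2.649×10¹⁰ K⁴.

T ≈ 403 K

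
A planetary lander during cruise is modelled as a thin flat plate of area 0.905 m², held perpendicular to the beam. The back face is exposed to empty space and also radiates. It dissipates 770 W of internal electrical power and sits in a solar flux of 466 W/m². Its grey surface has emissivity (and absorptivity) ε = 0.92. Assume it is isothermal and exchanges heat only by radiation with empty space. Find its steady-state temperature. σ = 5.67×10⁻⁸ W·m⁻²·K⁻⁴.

T ≈ 333 K

At steady state, absorbed solar power + internal power = radiated power.
Absorbed: α·S·A_cross = 0.92·466·0.9050 = 388.0 W (cross-section A).
Total input = 388.0 + 770 = 1158 W.
Radiated: εσ·A_surf·T⁴ with A_surf = 2A = 1.810 m².
T⁴ = 1158/(0.92·5.67×10⁻⁸·1.810) = 1.226×10¹⁰ K⁴.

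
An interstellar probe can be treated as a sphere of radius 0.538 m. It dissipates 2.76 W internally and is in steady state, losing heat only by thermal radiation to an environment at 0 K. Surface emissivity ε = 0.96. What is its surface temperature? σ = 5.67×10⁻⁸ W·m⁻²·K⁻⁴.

Steady state: internal power = radiated power, P = εσA T⁴.
Radiating area A = 4πr² = 3.637 m².
T⁴ = P/(εσA) = 2.76/(0.96·5.67×10⁻⁸·3.637) = 1.394×10⁷ K⁴.
T = (1.394×10⁷)^(1/4).

T ≈ 61.1 K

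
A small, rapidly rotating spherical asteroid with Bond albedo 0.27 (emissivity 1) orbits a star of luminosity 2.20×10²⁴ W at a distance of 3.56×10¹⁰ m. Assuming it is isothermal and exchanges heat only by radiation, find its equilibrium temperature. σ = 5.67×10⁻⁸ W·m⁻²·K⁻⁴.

First find the stellar flux at distance d: S = L/(4πd²) = 2.20×10²⁴/(4π·(3.56×10¹⁰)²) = 138.1 W/m².
For an isothermal sphere, absorbed (1−a)S·πr² = emitted σ·4πr²·T⁴, so T⁴ = (1−a)S/(4σ).
T⁴ = 0.730·138.1/(4·5.67×10⁻⁸) = 4.446×10⁸ K⁴.

T ≈ 145 K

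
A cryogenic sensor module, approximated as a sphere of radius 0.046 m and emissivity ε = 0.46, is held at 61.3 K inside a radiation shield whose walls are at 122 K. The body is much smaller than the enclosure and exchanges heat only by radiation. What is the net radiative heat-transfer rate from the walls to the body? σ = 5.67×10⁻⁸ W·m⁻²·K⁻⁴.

P_net ≈ 0.144 W

For a small grey body in a large enclosure: P_net = εσA(T_body⁴ − T_wall⁴).
A = 4πr² = 0.02659 m²; T_body⁴ − T_wall⁴ = 1.412×10⁷ − 2.215×10⁸ = -2.074×10⁸ K⁴.
|P_net| = 0.46·5.67×10⁻⁸·0.02659·2.074×10⁸.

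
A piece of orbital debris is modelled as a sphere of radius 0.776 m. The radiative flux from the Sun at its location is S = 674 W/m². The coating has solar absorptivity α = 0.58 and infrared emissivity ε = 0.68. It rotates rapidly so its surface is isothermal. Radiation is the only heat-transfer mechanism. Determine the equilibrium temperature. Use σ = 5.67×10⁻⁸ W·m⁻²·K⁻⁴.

At equilibrium, absorbed power = emitted power.
Absorbing cross-section = πr² = 1.892 m²; emitting surface = 4πr² = 7.567 m² (ratio 4).
αS·A_cross = εσ·A_surf·T⁴  ⇒  T⁴ = αS/(ε·4σ).
T⁴ = 0.580·674/(0.68·4·5.67×10⁻⁸) = 2.535×10⁹ K⁴.
T = (2.535×10⁹)^(1/4).

T ≈ 224 K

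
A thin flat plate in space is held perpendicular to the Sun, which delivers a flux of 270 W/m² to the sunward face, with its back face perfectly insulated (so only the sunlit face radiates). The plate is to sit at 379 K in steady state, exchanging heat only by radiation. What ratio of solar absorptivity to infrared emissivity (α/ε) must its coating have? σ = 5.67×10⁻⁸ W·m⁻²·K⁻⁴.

α/ε ≈ 4.33

Balance: αS·A = εσ·1A·T⁴ ⇒ α/ε = σT⁴/S.
α/ε = 5.67×10⁻⁸·(379)⁴/270 = 5.67×10⁻⁸·2.063×10¹⁰/270.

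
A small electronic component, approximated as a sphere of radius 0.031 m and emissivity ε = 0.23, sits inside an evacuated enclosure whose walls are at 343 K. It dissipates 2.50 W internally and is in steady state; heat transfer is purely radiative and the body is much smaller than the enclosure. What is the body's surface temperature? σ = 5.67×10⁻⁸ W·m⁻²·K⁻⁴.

For a small grey body in a large enclosure, net radiated power = εσA(T⁴ − T_w⁴).
Steady state: P = εσA(T⁴ − T_w⁴) with A = 4πr² = 0.01208 m².
T⁴ = P/(εσA) + T_w⁴ = 2.50/(0.23·5.67×10⁻⁸·0.01208) + (343)⁴
    = 1.587×10¹⁰ + 1.384×10¹⁰ = 2.972×10¹⁰ K⁴.

T ≈ 415 K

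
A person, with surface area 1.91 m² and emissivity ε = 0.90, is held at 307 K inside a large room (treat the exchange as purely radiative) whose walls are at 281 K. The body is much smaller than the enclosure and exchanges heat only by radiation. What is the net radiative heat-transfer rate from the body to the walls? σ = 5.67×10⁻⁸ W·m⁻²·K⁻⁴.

P_net ≈ 258 W

For a small grey body in a large enclosure: P_net = εσA(T_body⁴ − T_wall⁴).
A = 1.91 m²; T_body⁴ − T_wall⁴ = 8.883×10⁹ − 6.235×10⁹ = 2.648×10⁹ K⁴.
|P_net| = 0.90·5.67×10⁻⁸·1.910·2.648×10⁹.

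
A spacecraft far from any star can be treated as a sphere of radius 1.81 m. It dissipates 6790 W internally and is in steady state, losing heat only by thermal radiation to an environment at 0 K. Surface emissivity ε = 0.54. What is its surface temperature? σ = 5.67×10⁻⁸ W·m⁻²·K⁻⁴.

T ≈ 271 K

Steady state: internal power = radiated power, P = εσA T⁴.
Radiating area A = 4πr² = 41.17 m².
T⁴ = P/(εσA) = 6790/(0.54·5.67×10⁻⁸·41.17) = 5.387×10⁹ K⁴.
T = (5.387×10⁹)^(1/4).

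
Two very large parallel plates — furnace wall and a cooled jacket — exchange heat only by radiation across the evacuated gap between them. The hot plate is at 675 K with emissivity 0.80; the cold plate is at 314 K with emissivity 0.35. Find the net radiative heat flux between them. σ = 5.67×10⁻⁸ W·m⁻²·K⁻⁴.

q ≈ 3610 W/m²

For two infinite grey parallel plates, q = σ(T₁⁴ − T₂⁴)/(1/ε₁ + 1/ε₂ − 1).
T₁⁴ − T₂⁴ = 2.076×10¹¹ − 9.721×10⁹ = 1.979×10¹¹ K⁴.
1/ε₁ + 1/ε₂ − 1 = 1.250 + 2.857 − 1 = 3.107.
q = 5.67×10⁻⁸ × 1.979×10¹¹ / 3.107.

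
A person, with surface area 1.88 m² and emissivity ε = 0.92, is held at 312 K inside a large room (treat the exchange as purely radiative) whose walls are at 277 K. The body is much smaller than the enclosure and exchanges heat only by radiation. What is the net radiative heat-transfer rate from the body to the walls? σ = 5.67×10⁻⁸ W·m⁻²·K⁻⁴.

For a small grey body in a large enclosure: P_net = εσA(T_body⁴ − T_wall⁴).
A = 1.88 m²; T_body⁴ − T_wall⁴ = 9.476×10⁹ − 5.887×10⁹ = 3.589×10⁹ K⁴.
|P_net| = 0.92·5.67×10⁻⁸·1.880·3.589×10⁹.

P_net ≈ 352 W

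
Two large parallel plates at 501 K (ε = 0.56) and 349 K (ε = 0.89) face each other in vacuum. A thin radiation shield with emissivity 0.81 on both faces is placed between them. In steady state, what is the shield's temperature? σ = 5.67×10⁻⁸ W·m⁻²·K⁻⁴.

In steady state the net flux on the hot side equals that on the cold side.
σ(T₁⁴−T_s⁴)/D₁ = σ(T_s⁴−T₂⁴)/D₂, with D₁ = 1/ε₁+1/ε_s−1 = 2.020, D₂ = 1/ε_s+1/ε₂−1 = 1.358.
Solve for T_s⁴: T_s⁴ = (D₂·T₁⁴ + D₁·T₂⁴)/(D₁+D₂) = 3.420×10¹⁰ K⁴.

T_s ≈ 430 K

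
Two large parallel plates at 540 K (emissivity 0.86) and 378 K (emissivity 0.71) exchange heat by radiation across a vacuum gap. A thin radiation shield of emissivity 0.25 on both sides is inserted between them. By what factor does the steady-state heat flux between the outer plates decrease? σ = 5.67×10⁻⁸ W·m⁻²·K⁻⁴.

Without shield: q₀ = σΔ(T⁴)/(1/ε₁+1/ε₂−1) with denominator 1.571.
With shield the two gaps are in series; the resistances add: (1/ε₁+1/ε_s−1)+(1/ε_s+1/ε₂−1) = 4.163+4.408 = 8.571.
Heat-flux ratio q₀/q = 8.571/1.571.

factor ≈ 5.46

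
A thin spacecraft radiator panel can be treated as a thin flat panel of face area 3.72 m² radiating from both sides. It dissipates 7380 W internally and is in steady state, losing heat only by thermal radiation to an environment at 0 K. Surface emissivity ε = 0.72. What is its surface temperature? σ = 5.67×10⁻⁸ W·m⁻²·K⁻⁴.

Steady state: internal power = radiated power, P = εσA T⁴.
Radiating area A = 2·3.72 = 7.440 m².
T⁴ = P/(εσA) = 7380/(0.72·5.67×10⁻⁸·7.440) = 2.430×10¹⁰ K⁴.
T = (2.430×10¹⁰)^(1/4).

T ≈ 395 K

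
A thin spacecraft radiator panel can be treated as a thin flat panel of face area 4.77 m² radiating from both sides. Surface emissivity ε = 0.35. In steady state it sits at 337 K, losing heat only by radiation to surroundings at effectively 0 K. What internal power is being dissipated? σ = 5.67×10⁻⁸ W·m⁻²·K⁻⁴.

P ≈ 2440 W

Steady state: P = εσA T⁴.
A = 2·4.77 = 9.540 m²; T⁴ = (337)⁴ = 1.290×10¹⁰ K⁴.
P = 0.35 × 5.67×10⁻⁸ × 9.540 × 1.290×10¹⁰.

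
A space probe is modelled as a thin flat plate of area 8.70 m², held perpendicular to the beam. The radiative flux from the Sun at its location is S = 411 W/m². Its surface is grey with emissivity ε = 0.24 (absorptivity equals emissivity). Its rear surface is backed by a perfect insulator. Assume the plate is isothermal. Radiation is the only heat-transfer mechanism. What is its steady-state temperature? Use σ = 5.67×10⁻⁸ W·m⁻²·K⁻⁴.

At equilibrium, absorbed power = emitted power.
Absorbing cross-section = A = 8.700 m²; emitting surface = A = 8.700 m² (ratio 1).
εS·A_cross = εσ·A_surf·T⁴  ⇒  T⁴ = S/(1σ)   (ε cancels).
T⁴ = 411/(1·5.67×10⁻⁸) = 7.249×10⁹ K⁴.
T = (7.249×10⁹)^(1/4).

T ≈ 292 K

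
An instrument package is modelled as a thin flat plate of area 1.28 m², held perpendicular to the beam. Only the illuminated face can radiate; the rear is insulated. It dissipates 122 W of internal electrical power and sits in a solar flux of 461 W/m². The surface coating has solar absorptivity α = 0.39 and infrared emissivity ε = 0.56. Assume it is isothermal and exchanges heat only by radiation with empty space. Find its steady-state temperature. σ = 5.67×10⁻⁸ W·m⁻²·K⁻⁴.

At steady state, absorbed solar power + internal power = radiated power.
Absorbed: α·S·A_cross = 0.39·461·1.280 = 230.1 W (cross-section A).
Total input = 230.1 + 122 = 352.1 W.
Radiated: εσ·A_surf·T⁴ with A_surf = A = 1.280 m².
T⁴ = 352.1/(0.56·5.67×10⁻⁸·1.280) = 8.664×10⁹ K⁴.

T ≈ 305 K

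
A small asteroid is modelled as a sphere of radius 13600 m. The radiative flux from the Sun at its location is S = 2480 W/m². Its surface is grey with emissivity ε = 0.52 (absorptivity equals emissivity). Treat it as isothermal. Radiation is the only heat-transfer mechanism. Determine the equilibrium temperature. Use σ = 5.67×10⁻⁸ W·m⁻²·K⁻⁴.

T ≈ 323 K

At equilibrium, absorbed power = emitted power.
Absorbing cross-section = πr² = 5.811×10⁸ m²; emitting surface = 4πr² = 2.324×10⁹ m² (ratio 4).
εS·A_cross = εσ·A_surf·T⁴  ⇒  T⁴ = S/(4σ)   (ε cancels).
T⁴ = 2480/(4·5.67×10⁻⁸) = 1.093×10¹⁰ K⁴.
T = (1.093×10¹⁰)^(1/4).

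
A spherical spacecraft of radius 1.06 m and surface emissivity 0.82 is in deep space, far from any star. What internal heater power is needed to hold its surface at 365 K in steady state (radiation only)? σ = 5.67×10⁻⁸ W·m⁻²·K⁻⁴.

P = εσ·4πr²·T⁴.
4πr² = 14.12 m²; T⁴ = 1.775×10¹⁰ K⁴.
P = 0.82·5.67×10⁻⁸·14.12·1.775×10¹⁰.

P ≈ 11700 W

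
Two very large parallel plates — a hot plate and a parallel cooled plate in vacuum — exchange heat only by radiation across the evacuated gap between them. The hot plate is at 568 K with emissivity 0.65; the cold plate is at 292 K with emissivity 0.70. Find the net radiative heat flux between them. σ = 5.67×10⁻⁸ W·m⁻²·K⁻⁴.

For two infinite grey parallel plates, q = σ(T₁⁴ − T₂⁴)/(1/ε₁ + 1/ε₂ − 1).
T₁⁴ − T₂⁴ = 1.041×10¹¹ − 7.270×10⁹ = 9.682×10¹⁰ K⁴.
1/ε₁ + 1/ε₂ − 1 = 1.538 + 1.429 − 1 = 1.967.
q = 5.67×10⁻⁸ × 9.682×10¹⁰ / 1.967.

q ≈ 2790 W/m²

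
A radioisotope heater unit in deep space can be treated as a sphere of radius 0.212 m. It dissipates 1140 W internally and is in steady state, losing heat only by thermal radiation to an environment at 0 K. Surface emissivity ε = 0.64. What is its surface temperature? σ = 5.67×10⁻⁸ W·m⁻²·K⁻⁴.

Steady state: internal power = radiated power, P = εσA T⁴.
Radiating area A = 4πr² = 0.5648 m².
T⁴ = P/(εσA) = 1140/(0.64·5.67×10⁻⁸·0.5648) = 5.562×10¹⁰ K⁴.
T = (5.562×10¹⁰)^(1/4).

T ≈ 486 K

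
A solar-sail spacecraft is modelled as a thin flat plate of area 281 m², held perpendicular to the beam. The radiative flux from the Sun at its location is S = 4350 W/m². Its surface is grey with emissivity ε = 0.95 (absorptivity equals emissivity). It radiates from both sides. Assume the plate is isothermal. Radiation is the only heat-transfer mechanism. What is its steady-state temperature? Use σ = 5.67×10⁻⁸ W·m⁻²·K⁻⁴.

At equilibrium, absorbed power = emitted power.
Absorbing cross-section = A = 281.0 m²; emitting surface = 2A = 562.0 m² (ratio 2).
εS·A_cross = εσ·A_surf·T⁴  ⇒  T⁴ = S/(2σ)   (ε cancels).
T⁴ = 4350/(2·5.67×10⁻⁸) = 3.836×10¹⁰ K⁴.
T = (3.836×10¹⁰)^(1/4).

T ≈ 443 K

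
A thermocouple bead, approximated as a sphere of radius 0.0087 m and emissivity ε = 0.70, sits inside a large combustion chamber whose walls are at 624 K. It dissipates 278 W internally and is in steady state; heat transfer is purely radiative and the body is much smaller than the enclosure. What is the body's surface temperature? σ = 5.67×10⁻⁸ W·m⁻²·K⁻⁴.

T ≈ 1660 K

For a small grey body in a large enclosure, net radiated power = εσA(T⁴ − T_w⁴).
Steady state: P = εσA(T⁴ − T_w⁴) with A = 4πr² = 9.511×10⁻⁴ m².
T⁴ = P/(εσA) + T_w⁴ = 278/(0.70·5.67×10⁻⁸·9.511×10⁻⁴) + (624)⁴
    = 7.364×10¹² + 1.516×10¹¹ = 7.516×10¹² K⁴.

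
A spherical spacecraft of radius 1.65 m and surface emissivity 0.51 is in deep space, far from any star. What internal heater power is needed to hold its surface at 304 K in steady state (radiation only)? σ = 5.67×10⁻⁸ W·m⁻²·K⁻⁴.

P ≈ 8450 W

P = εσ·4πr²·T⁴.
4πr² = 34.21 m²; T⁴ = 8.541×10⁹ K⁴.
P = 0.51·5.67×10⁻⁸·34.21·8.541×10⁹.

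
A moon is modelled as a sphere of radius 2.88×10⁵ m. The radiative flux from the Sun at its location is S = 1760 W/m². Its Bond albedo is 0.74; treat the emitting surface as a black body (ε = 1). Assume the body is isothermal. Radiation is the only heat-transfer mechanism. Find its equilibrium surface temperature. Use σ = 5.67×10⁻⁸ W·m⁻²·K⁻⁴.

T ≈ 212 K

At equilibrium, absorbed power = emitted power.
Absorbing cross-section = πr² = 2.606×10¹¹ m²; emitting surface = 4πr² = 1.042×10¹² m² (ratio 4).
(1−a)S·A_cross = εσ·A_surf·T⁴  ⇒  T⁴ = (1−a)S/(4σ).
T⁴ = 0.260·1760/(4·5.67×10⁻⁸) = 2.018×10⁹ K⁴.
T = (2.018×10⁹)^(1/4).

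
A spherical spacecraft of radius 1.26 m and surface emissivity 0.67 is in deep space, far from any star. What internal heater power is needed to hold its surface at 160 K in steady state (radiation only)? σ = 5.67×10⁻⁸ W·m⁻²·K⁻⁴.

P = εσ·4πr²·T⁴.
4πr² = 19.95 m²; T⁴ = 6.554×10⁸ K⁴.
P = 0.67·5.67×10⁻⁸·19.95·6.554×10⁸.

P ≈ 497 W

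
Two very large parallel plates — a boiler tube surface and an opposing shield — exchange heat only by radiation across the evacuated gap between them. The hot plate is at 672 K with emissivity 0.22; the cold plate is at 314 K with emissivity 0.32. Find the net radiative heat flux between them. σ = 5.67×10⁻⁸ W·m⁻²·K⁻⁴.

q ≈ 1650 W/m²

For two infinite grey parallel plates, q = σ(T₁⁴ − T₂⁴)/(1/ε₁ + 1/ε₂ − 1).
T₁⁴ − T₂⁴ = 2.039×10¹¹ − 9.721×10⁹ = 1.942×10¹¹ K⁴.
1/ε₁ + 1/ε₂ − 1 = 4.545 + 3.125 − 1 = 6.670.
q = 5.67×10⁻⁸ × 1.942×10¹¹ / 6.670.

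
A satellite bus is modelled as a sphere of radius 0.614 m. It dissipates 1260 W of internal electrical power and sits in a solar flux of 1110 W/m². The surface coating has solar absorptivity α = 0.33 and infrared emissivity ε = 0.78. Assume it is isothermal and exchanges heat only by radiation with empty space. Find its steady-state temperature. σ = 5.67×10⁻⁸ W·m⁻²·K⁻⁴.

At steady state, absorbed solar power + internal power = radiated power.
Absorbed: α·S·A_cross = 0.33·1110·1.184 = 433.8 W (cross-section πr²).
Total input = 433.8 + 1260 = 1694 W.
Radiated: εσ·A_surf·T⁴ with A_surf = 4πr² = 4.737 m².
T⁴ = 1694/(0.78·5.67×10⁻⁸·4.737) = 8.084×10⁹ K⁴.

T ≈ 300 K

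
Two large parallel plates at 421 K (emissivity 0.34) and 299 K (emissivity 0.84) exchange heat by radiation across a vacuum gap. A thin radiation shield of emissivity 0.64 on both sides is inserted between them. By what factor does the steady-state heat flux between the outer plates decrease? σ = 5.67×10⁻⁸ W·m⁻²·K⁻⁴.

factor ≈ 1.68

Without shield: q₀ = σΔ(T⁴)/(1/ε₁+1/ε₂−1) with denominator 3.132.
With shield the two gaps are in series; the resistances add: (1/ε₁+1/ε_s−1)+(1/ε_s+1/ε₂−1) = 3.504+1.753 = 5.257.
Heat-flux ratio q₀/q = 5.257/3.132.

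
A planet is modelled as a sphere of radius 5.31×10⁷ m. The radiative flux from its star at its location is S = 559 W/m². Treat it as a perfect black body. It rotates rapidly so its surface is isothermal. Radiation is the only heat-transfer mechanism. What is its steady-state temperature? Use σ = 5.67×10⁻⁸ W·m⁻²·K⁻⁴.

T ≈ 223 K

At equilibrium, absorbed power = emitted power.
Absorbing cross-section = πr² = 8.858×10¹⁵ m²; emitting surface = 4πr² = 3.543×10¹⁶ m² (ratio 4).
S·A_cross = εσ·A_surf·T⁴  ⇒  T⁴ = S/(4σ).
T⁴ = 1.00·559/(4·5.67×10⁻⁸) = 2.465×10⁹ K⁴.
T = (2.465×10⁹)^(1/4).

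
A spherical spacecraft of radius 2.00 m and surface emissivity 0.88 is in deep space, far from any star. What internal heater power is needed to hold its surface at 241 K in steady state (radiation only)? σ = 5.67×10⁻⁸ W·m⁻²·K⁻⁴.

P = εσ·4πr²·T⁴.
4πr² = 50.27 m²; T⁴ = 3.373×10⁹ K⁴.
P = 0.88·5.67×10⁻⁸·50.27·3.373×10⁹.

P ≈ 8460 W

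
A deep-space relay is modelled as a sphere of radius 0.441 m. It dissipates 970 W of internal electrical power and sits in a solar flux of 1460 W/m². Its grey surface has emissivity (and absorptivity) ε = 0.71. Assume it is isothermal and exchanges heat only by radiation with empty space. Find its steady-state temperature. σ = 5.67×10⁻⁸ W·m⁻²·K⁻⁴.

T ≈ 357 K

At steady state, absorbed solar power + internal power = radiated power.
Absorbed: α·S·A_cross = 0.71·1460·0.6110 = 633.3 W (cross-section πr²).
Total input = 633.3 + 970 = 1603 W.
Radiated: εσ·A_surf·T⁴ with A_surf = 4πr² = 2.444 m².
T⁴ = 1603/(0.71·5.67×10⁻⁸·2.444) = 1.630×10¹⁰ K⁴.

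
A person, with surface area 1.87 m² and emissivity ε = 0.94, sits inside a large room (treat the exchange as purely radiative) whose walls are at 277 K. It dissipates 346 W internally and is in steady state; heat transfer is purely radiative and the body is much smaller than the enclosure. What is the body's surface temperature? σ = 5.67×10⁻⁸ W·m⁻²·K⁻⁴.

T ≈ 311 K

For a small grey body in a large enclosure, net radiated power = εσA(T⁴ − T_w⁴).
Steady state: P = εσA(T⁴ − T_w⁴) with A = 1.87 m².
T⁴ = P/(εσA) + T_w⁴ = 346/(0.94·5.67×10⁻⁸·1.870) + (277)⁴
    = 3.472×10⁹ + 5.887×10⁹ = 9.359×10⁹ K⁴.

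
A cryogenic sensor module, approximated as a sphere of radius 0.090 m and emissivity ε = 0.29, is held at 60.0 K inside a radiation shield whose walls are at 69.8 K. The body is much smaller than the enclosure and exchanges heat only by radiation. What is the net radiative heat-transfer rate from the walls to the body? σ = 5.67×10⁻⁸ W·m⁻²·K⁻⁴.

P_net ≈ 0.0180 W

For a small grey body in a large enclosure: P_net = εσA(T_body⁴ − T_wall⁴).
A = 4πr² = 0.1018 m²; T_body⁴ − T_wall⁴ = 1.296×10⁷ − 2.374×10⁷ = -1.078×10⁷ K⁴.
|P_net| = 0.29·5.67×10⁻⁸·0.1018·1.078×10⁷.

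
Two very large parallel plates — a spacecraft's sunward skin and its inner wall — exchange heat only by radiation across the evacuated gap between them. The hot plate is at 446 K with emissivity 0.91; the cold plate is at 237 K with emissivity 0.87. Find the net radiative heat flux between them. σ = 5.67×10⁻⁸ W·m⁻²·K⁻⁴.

q ≈ 1650 W/m²

For two infinite grey parallel plates, q = σ(T₁⁴ − T₂⁴)/(1/ε₁ + 1/ε₂ − 1).
T₁⁴ − T₂⁴ = 3.957×10¹⁰ − 3.155×10⁹ = 3.641×10¹⁰ K⁴.
1/ε₁ + 1/ε₂ − 1 = 1.099 + 1.149 − 1 = 1.248.
q = 5.67×10⁻⁸ × 3.641×10¹⁰ / 1.248.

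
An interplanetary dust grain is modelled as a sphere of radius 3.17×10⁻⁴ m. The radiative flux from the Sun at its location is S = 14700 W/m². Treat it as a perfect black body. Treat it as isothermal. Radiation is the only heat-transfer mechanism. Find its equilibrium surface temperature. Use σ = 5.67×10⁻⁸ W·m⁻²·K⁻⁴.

T ≈ 505 K

At equilibrium, absorbed power = emitted power.
Absorbing cross-section = πr² = 3.157×10⁻⁷ m²; emitting surface = 4πr² = 1.263×10⁻⁶ m² (ratio 4).
S·A_cross = εσ·A_surf·T⁴  ⇒  T⁴ = S/(4σ).
T⁴ = 1.00·14700/(4·5.67×10⁻⁸) = 6.481×10¹⁰ K⁴.
T = (6.481×10¹⁰)^(1/4).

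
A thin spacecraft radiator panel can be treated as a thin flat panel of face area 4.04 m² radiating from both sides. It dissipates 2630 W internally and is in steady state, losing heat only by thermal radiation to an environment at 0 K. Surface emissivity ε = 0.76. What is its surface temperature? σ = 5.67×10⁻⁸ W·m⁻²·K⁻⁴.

T ≈ 295 K

Steady state: internal power = radiated power, P = εσA T⁴.
Radiating area A = 2·4.04 = 8.080 m².
T⁴ = P/(εσA) = 2630/(0.76·5.67×10⁻⁸·8.080) = 7.553×10⁹ K⁴.
T = (7.553×10⁹)^(1/4).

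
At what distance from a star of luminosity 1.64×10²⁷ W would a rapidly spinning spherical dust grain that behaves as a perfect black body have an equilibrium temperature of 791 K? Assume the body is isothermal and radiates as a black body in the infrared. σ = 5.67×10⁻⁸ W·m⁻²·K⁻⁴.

d ≈ 3.83×10¹⁰ m

For an isothermal black-emitting sphere, (1−a)S·πr² = σ·4πr²·T⁴ ⇒ S = 4σT⁴/(1−a).
S = 4·5.67×10⁻⁸·(791)⁴/1.00 = 88790 W/m².
Flux falls as S = L/(4πd²), so d = √(L/(4πS)) = √(1.64×10²⁷/(4π·88790)).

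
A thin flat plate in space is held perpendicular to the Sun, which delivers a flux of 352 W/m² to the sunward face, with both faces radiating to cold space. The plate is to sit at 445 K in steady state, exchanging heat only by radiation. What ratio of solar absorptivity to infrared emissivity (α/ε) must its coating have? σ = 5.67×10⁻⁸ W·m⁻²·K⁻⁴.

α/ε ≈ 12.6

Balance: αS·A = εσ·2A·T⁴ ⇒ α/ε = 2σT⁴/S.
α/ε = 2·5.67×10⁻⁸·(445)⁴/352 = 2·5.67×10⁻⁸·3.921×10¹⁰/352.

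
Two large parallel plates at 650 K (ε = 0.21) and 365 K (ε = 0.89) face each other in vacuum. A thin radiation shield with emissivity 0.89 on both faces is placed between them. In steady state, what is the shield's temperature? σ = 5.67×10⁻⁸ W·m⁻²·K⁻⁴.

T_s ≈ 474 K

In steady state the net flux on the hot side equals that on the cold side.
σ(T₁⁴−T_s⁴)/D₁ = σ(T_s⁴−T₂⁴)/D₂, with D₁ = 1/ε₁+1/ε_s−1 = 4.886, D₂ = 1/ε_s+1/ε₂−1 = 1.247.
Solve for T_s⁴: T_s⁴ = (D₂·T₁⁴ + D₁·T₂⁴)/(D₁+D₂) = 5.044×10¹⁰ K⁴.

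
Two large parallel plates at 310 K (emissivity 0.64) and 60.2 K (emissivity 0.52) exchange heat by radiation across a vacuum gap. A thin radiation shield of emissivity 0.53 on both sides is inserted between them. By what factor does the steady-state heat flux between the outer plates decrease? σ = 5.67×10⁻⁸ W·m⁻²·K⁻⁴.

Without shield: q₀ = σΔ(T⁴)/(1/ε₁+1/ε₂−1) with denominator 2.486.
With shield the two gaps are in series; the resistances add: (1/ε₁+1/ε_s−1)+(1/ε_s+1/ε₂−1) = 2.449+2.810 = 5.259.
Heat-flux ratio q₀/q = 5.259/2.486.

factor ≈ 2.12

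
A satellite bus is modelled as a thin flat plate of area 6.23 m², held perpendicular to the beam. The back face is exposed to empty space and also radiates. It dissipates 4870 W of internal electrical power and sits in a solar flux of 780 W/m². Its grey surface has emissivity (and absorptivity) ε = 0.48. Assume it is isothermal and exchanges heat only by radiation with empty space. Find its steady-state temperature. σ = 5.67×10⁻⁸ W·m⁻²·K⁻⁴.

T ≈ 382 K

At steady state, absorbed solar power + internal power = radiated power.
Absorbed: α·S·A_cross = 0.48·780·6.230 = 2333 W (cross-section A).
Total input = 2333 + 4870 = 7203 W.
Radiated: εσ·A_surf·T⁴ with A_surf = 2A = 12.46 m².
T⁴ = 7203/(0.48·5.67×10⁻⁸·12.46) = 2.124×10¹⁰ K⁴.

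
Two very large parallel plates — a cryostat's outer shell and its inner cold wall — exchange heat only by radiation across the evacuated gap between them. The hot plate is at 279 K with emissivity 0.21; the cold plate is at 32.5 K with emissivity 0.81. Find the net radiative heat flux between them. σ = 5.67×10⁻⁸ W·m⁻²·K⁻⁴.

For two infinite grey parallel plates, q = σ(T₁⁴ − T₂⁴)/(1/ε₁ + 1/ε₂ − 1).
T₁⁴ − T₂⁴ = 6.059×10⁹ − 1.116×10⁶ = 6.058×10⁹ K⁴.
1/ε₁ + 1/ε₂ − 1 = 4.762 + 1.235 − 1 = 4.996.
q = 5.67×10⁻⁸ × 6.058×10⁹ / 4.996.

q ≈ 68.7 W/m²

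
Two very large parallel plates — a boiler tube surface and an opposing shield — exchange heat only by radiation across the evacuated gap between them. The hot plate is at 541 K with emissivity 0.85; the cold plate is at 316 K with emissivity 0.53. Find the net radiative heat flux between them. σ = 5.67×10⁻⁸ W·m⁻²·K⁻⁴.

For two infinite grey parallel plates, q = σ(T₁⁴ − T₂⁴)/(1/ε₁ + 1/ε₂ − 1).
T₁⁴ − T₂⁴ = 8.566×10¹⁰ − 9.971×10⁹ = 7.569×10¹⁰ K⁴.
1/ε₁ + 1/ε₂ − 1 = 1.176 + 1.887 − 1 = 2.063.
q = 5.67×10⁻⁸ × 7.569×10¹⁰ / 2.063.

q ≈ 2080 W/m²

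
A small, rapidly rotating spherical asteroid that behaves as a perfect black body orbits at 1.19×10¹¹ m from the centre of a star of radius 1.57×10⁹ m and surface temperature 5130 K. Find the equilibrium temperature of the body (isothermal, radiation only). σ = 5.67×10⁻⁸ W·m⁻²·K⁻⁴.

T ≈ 417 K

The star's surface emits σT_*⁴; at distance d the flux is S = σT_*⁴(R_*/d)².
S = 5.67×10⁻⁸·(5130)⁴·(1.57×10⁹/1.19×10¹¹)² = 6835 W/m².
For an isothermal sphere T⁴ = (1−a)S/(4σ) = 3.014×10¹⁰ K⁴.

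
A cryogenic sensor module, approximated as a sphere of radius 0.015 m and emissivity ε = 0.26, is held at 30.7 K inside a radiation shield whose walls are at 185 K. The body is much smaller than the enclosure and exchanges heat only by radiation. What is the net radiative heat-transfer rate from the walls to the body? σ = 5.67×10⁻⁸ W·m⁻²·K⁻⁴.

P_net ≈ 0.0488 W

For a small grey body in a large enclosure: P_net = εσA(T_body⁴ − T_wall⁴).
A = 4πr² = 0.002827 m²; T_body⁴ − T_wall⁴ = 8.883×10⁵ − 1.171×10⁹ = -1.170×10⁹ K⁴.
|P_net| = 0.26·5.67×10⁻⁸·0.002827·1.170×10⁹.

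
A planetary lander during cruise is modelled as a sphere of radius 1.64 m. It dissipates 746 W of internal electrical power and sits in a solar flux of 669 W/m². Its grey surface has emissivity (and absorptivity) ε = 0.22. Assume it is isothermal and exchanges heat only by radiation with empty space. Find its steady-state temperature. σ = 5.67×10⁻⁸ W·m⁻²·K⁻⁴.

T ≈ 262 K

At steady state, absorbed solar power + internal power = radiated power.
Absorbed: α·S·A_cross = 0.22·669·8.450 = 1244 W (cross-section πr²).
Total input = 1244 + 746 = 1990 W.
Radiated: εσ·A_surf·T⁴ with A_surf = 4πr² = 33.80 m².
T⁴ = 1990/(0.22·5.67×10⁻⁸·33.80) = 4.719×10⁹ K⁴.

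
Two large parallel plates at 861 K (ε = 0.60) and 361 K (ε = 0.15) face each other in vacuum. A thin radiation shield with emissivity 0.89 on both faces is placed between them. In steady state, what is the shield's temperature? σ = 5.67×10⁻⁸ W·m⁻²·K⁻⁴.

T_s ≈ 814 K

In steady state the net flux on the hot side equals that on the cold side.
σ(T₁⁴−T_s⁴)/D₁ = σ(T_s⁴−T₂⁴)/D₂, with D₁ = 1/ε₁+1/ε_s−1 = 1.790, D₂ = 1/ε_s+1/ε₂−1 = 6.790.
Solve for T_s⁴: T_s⁴ = (D₂·T₁⁴ + D₁·T₂⁴)/(D₁+D₂) = 4.384×10¹¹ K⁴.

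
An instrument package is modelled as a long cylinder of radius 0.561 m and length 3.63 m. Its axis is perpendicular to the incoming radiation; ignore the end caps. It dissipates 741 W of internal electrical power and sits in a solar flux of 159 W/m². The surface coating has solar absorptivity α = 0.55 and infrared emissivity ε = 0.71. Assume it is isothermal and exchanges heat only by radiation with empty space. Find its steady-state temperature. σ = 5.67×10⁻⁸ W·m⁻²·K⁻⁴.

At steady state, absorbed solar power + internal power = radiated power.
Absorbed: α·S·A_cross = 0.55·159·4.073 = 356.2 W (cross-section 2rL).
Total input = 356.2 + 741 = 1097 W.
Radiated: εσ·A_surf·T⁴ with A_surf = 2πrL = 12.80 m².
T⁴ = 1097/(0.71·5.67×10⁻⁸·12.80) = 2.130×10⁹ K⁴.

T ≈ 215 K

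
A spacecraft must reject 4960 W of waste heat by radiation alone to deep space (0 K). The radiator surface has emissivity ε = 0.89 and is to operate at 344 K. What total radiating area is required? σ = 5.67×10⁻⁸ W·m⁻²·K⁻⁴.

A ≈ 7.02 m²

P = εσA T⁴ ⇒ A = P/(εσT⁴).
T⁴ = 1.400×10¹⁰ K⁴.
A = 4960/(0.89 × 5.67×10⁻⁸ × 1.400×10¹⁰).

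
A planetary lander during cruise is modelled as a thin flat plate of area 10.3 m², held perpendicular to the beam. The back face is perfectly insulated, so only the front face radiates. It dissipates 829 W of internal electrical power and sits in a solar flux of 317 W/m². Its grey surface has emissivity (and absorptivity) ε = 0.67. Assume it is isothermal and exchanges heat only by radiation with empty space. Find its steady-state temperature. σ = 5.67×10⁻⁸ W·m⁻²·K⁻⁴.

T ≈ 296 K

At steady state, absorbed solar power + internal power = radiated power.
Absorbed: α·S·A_cross = 0.67·317·10.30 = 2188 W (cross-section A).
Total input = 2188 + 829 = 3017 W.
Radiated: εσ·A_surf·T⁴ with A_surf = A = 10.30 m².
T⁴ = 3017/(0.67·5.67×10⁻⁸·10.30) = 7.709×10⁹ K⁴.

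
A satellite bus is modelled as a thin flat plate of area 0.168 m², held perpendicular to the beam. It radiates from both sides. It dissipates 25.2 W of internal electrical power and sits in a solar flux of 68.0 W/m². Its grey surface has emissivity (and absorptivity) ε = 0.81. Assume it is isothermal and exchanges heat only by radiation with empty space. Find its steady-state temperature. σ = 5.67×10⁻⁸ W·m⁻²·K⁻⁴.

At steady state, absorbed solar power + internal power = radiated power.
Absorbed: α·S·A_cross = 0.81·68.0·0.1680 = 9.253 W (cross-section A).
Total input = 9.253 + 25.2 = 34.45 W.
Radiated: εσ·A_surf·T⁴ with A_surf = 2A = 0.3360 m².
T⁴ = 34.45/(0.81·5.67×10⁻⁸·0.3360) = 2.233×10⁹ K⁴.

T ≈ 217 K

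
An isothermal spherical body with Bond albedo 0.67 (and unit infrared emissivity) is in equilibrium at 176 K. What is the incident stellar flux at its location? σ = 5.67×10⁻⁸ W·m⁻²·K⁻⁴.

(1−a)S·πr² = σ·4πr²·T⁴ ⇒ S = 4σT⁴/(1−a).
S = 4·5.67×10⁻⁸·9.595×10⁸/0.330.

S ≈ 659 W/m²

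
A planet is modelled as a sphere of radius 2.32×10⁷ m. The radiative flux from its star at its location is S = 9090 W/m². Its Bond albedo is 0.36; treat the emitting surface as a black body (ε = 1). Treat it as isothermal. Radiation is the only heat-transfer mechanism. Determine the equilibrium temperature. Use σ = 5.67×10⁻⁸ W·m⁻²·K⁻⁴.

At equilibrium, absorbed power = emitted power.
Absorbing cross-section = πr² = 1.691×10¹⁵ m²; emitting surface = 4πr² = 6.764×10¹⁵ m² (ratio 4).
(1−a)S·A_cross = εσ·A_surf·T⁴  ⇒  T⁴ = (1−a)S/(4σ).
T⁴ = 0.640·9090/(4·5.67×10⁻⁸) = 2.565×10¹⁰ K⁴.
T = (2.565×10¹⁰)^(1/4).

T ≈ 400 K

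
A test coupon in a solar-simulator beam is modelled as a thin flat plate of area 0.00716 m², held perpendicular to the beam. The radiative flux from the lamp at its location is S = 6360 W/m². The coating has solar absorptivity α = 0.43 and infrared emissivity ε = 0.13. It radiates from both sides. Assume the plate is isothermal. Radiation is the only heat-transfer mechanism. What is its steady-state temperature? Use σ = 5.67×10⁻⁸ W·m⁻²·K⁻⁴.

At equilibrium, absorbed power = emitted power.
Absorbing cross-section = A = 0.007160 m²; emitting surface = 2A = 0.01432 m² (ratio 2).
αS·A_cross = εσ·A_surf·T⁴  ⇒  T⁴ = αS/(ε·2σ).
T⁴ = 0.430·6360/(0.13·2·5.67×10⁻⁸) = 1.855×10¹¹ K⁴.
T = (1.855×10¹¹)^(1/4).

T ≈ 656 K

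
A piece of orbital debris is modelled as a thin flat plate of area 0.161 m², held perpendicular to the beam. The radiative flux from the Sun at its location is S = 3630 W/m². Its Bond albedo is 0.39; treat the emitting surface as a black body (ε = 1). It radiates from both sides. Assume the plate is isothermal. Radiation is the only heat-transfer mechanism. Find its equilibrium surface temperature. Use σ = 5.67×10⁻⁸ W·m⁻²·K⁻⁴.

At equilibrium, absorbed power = emitted power.
Absorbing cross-section = A = 0.1610 m²; emitting surface = 2A = 0.3220 m² (ratio 2).
(1−a)S·A_cross = εσ·A_surf·T⁴  ⇒  T⁴ = (1−a)S/(2σ).
T⁴ = 0.610·3630/(2·5.67×10⁻⁸) = 1.953×10¹⁰ K⁴.
T = (1.953×10¹⁰)^(1/4).

T ≈ 374 K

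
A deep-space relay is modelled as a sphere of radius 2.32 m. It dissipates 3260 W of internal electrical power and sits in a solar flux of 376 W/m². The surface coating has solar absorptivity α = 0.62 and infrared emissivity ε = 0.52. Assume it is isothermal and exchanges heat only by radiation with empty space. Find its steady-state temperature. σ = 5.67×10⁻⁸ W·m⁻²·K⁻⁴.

T ≈ 245 K

At steady state, absorbed solar power + internal power = radiated power.
Absorbed: α·S·A_cross = 0.62·376·16.91 = 3942 W (cross-section πr²).
Total input = 3942 + 3260 = 7202 W.
Radiated: εσ·A_surf·T⁴ with A_surf = 4πr² = 67.64 m².
T⁴ = 7202/(0.52·5.67×10⁻⁸·67.64) = 3.611×10⁹ K⁴.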